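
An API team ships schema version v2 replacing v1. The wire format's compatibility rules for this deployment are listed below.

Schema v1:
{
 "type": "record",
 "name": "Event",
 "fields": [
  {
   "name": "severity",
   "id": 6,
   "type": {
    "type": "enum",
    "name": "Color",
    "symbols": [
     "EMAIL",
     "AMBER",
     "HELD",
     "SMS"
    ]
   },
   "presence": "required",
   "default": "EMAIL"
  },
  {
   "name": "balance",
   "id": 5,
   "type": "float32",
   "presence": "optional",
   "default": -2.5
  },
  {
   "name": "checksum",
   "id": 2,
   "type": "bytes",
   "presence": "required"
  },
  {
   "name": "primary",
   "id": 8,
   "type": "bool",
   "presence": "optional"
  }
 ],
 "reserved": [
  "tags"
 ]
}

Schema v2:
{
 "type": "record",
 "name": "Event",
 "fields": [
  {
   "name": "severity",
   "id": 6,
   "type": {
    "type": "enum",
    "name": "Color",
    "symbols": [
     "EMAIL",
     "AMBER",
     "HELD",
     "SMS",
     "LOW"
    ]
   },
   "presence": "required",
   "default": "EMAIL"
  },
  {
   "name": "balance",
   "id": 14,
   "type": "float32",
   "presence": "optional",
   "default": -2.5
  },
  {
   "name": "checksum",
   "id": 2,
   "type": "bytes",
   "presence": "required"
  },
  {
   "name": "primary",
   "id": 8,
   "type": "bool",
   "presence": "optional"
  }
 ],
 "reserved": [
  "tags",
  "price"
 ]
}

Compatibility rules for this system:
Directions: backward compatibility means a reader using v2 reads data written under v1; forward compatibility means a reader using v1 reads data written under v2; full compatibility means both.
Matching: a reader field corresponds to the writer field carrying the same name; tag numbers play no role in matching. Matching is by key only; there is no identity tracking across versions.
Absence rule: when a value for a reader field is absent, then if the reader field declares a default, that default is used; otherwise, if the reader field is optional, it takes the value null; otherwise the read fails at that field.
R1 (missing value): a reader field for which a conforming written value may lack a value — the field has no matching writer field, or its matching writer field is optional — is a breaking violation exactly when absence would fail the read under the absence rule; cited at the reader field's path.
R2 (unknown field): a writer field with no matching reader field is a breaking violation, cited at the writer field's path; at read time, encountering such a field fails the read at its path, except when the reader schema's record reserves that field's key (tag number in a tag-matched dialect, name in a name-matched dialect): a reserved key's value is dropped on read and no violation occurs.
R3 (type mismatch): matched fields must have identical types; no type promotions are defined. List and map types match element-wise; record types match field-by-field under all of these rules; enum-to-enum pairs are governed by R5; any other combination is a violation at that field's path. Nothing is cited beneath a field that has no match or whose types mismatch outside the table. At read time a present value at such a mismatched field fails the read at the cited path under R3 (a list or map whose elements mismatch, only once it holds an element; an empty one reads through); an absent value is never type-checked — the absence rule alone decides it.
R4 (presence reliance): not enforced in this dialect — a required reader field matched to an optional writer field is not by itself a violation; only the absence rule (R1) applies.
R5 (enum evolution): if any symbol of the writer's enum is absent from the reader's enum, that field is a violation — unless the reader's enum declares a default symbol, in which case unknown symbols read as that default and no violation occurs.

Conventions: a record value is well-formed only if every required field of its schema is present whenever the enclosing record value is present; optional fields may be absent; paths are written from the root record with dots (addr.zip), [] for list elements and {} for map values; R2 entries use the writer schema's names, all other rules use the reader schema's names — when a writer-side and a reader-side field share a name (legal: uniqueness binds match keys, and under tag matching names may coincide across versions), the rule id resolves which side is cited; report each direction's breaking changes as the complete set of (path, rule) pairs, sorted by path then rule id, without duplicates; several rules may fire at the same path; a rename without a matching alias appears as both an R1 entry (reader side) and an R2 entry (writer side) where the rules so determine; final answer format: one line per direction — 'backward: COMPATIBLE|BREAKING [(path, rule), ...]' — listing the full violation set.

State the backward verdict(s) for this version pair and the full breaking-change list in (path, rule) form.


arrows below run writer -> reader for Event
backward analysis of Event with v2 as reader and v1 as writer:
  Color -> Color, writer required: severity aligns to severity
  float32 -> float32, writer optional: balance aligns to balance
  bytes -> bytes, writer required: checksum aligns to checksum
  bool -> bool, writer optional: primary aligns to primary
  => no violations; backward on Event: COMPATIBLE
the other Event changes do not affect what is asked:
  field balance in record Event: tag 5 changed to 14 -> inert for the asked Event verdict: nothing fires
  enum Color (field severity in record Event): symbol LOW added -> its effect on Event is confined to the forward direction, not asked

backward: COMPATIBLE []


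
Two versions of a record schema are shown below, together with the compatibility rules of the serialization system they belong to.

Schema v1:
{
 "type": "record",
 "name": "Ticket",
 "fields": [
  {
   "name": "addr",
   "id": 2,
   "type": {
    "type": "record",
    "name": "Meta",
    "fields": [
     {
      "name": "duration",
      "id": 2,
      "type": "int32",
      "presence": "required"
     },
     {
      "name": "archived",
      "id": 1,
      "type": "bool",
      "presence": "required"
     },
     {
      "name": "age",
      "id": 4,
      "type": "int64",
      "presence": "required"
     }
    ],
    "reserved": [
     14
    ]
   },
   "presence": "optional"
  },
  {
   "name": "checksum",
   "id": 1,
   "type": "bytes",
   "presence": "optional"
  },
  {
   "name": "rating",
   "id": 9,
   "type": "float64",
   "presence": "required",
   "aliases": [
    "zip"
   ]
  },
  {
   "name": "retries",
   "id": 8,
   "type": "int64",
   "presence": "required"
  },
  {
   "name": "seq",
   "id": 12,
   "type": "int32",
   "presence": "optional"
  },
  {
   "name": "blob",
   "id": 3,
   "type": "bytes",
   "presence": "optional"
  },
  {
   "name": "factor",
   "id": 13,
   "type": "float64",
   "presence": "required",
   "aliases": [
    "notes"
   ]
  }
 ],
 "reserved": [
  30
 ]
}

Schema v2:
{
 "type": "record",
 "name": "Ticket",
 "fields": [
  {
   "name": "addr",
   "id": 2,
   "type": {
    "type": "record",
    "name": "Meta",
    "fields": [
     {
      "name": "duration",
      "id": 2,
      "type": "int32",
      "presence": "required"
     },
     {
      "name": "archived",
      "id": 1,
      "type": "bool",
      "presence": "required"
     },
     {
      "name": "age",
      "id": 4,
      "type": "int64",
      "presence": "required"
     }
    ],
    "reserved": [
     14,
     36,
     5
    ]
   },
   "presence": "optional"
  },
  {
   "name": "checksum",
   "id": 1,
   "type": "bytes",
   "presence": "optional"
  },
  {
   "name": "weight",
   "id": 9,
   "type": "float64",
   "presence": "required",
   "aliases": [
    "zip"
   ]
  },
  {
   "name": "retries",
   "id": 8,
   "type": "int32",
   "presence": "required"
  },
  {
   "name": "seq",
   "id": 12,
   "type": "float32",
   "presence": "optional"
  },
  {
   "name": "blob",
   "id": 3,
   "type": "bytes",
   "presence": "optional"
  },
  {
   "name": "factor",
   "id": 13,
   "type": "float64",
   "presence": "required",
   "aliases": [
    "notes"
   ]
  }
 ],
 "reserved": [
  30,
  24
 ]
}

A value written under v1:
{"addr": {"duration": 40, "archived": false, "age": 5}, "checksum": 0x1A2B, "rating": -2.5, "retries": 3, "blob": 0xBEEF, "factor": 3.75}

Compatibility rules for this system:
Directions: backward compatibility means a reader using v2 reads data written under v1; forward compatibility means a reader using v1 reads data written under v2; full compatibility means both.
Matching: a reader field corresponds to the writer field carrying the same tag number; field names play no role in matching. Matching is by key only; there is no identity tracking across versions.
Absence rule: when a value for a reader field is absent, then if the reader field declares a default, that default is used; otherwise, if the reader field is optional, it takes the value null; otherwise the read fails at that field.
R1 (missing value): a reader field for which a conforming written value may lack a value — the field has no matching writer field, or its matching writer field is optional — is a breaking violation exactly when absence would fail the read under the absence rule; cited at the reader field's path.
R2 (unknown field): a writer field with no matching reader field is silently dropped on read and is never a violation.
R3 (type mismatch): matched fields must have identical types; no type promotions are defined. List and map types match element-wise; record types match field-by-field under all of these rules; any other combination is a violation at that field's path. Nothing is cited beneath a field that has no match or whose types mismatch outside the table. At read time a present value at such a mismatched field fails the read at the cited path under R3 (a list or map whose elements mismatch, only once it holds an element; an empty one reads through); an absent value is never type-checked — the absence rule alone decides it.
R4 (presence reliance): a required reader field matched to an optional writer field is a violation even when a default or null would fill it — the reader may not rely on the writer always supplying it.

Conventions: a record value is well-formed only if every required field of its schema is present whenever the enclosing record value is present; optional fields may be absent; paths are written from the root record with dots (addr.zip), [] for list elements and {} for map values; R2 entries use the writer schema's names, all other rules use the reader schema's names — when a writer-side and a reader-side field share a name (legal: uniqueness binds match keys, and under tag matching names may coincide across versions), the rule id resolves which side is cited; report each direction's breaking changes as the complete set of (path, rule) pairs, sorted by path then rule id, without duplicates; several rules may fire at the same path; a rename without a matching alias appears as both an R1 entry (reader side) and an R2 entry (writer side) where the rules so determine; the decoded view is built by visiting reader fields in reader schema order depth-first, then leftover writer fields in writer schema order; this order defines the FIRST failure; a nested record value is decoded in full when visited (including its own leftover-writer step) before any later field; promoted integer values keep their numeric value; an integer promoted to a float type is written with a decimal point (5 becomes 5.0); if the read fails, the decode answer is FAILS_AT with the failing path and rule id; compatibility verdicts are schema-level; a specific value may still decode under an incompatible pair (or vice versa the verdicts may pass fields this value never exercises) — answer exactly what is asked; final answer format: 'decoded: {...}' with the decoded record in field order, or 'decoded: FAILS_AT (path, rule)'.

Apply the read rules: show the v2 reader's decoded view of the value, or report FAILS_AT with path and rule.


decoded: FAILS_AT (retries, R3)

arrows below run writer -> reader for Ticket
migrating the Ticket value to v2:
  addr.duration := 40
  addr.archived := false
  addr.age := 5
  checksum := 0x1A2B
  weight := -2.5 (from writer rating)
  read fails at retries under R3
  => FAILS_AT (retries, R3)
diffs on Ticket not affecting the asked answer:
  renamed field rating to weight in record Ticket -> no rule fires on it and the decoded Ticket view is identical with or without it
  field seq in record Ticket: type int32 changed to float32 -> matters for Ticket compatibility verdicts, not for this value's decode


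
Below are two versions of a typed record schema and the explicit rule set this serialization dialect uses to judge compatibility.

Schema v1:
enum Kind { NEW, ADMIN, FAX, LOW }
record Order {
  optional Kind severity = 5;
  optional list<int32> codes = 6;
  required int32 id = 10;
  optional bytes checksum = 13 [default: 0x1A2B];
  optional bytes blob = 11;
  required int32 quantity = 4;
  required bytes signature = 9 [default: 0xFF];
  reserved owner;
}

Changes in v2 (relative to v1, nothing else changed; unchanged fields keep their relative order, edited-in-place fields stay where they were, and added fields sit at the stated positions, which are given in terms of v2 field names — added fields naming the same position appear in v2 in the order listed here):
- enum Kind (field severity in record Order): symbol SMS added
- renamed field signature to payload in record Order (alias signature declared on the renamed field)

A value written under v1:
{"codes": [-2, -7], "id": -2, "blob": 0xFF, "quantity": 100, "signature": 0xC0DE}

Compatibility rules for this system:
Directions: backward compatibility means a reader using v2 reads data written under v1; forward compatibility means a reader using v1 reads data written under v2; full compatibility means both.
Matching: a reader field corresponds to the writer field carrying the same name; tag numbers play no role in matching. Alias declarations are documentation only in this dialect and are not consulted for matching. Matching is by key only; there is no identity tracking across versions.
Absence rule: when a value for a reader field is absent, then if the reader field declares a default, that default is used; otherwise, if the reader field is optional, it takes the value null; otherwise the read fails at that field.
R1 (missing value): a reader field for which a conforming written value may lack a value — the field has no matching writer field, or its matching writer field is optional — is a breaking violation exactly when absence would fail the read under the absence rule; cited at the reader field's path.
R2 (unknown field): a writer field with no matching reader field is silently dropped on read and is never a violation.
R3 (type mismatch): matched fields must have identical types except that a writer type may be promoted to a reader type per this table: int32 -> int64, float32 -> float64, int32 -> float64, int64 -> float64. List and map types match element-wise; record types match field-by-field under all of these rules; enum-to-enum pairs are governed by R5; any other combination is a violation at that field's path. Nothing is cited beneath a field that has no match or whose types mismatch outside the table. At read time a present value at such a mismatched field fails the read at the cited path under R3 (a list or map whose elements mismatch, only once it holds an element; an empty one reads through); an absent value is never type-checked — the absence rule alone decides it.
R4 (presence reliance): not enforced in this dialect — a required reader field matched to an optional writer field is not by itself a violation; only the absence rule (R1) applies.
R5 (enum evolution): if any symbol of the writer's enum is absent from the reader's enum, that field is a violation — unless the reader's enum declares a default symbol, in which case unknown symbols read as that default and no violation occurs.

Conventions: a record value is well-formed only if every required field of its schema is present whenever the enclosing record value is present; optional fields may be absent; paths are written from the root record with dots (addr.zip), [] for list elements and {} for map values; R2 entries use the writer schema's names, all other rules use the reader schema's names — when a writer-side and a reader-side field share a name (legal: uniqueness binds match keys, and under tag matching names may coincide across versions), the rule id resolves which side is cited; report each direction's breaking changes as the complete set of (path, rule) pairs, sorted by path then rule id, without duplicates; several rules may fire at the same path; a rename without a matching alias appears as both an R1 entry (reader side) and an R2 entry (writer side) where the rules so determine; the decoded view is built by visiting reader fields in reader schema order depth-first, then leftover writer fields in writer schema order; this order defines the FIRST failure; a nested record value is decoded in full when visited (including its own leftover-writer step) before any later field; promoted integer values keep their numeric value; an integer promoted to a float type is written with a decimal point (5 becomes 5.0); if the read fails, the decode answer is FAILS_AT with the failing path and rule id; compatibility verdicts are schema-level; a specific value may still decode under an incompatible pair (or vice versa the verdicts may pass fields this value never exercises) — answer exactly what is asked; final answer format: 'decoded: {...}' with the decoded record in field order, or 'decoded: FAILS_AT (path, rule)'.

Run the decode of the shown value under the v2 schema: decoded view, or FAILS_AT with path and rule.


arrows below run writer -> reader for Order
migrating the Order value to v2:
  severity := null (not supplied -> null)
  codes := [-2, -7]
  id := -2
  checksum := 0x1A2B (no value, default fills)
  blob := 0xFF
  quantity := 100
  payload := 0xFF (no value, default fills)
  writer signature: unmatched, discarded
  => decoded: {"severity": null, "codes": [-2, -7], "id": -2, "checksum": 0x1A2B, "blob": 0xFF, "quantity": 100, "payload": 0xFF}
the other Order changes do not affect what is asked:
  enum Kind (field severity in record Order): symbol SMS added -> changes Order's schema-level verdicts only — the decode of this value is the same

decoded: {"severity": null, "codes": [-2, -7], "id": -2, "checksum": 0x1A2B, "blob": 0xFF, "quantity": 100, "payload": 0xFF}


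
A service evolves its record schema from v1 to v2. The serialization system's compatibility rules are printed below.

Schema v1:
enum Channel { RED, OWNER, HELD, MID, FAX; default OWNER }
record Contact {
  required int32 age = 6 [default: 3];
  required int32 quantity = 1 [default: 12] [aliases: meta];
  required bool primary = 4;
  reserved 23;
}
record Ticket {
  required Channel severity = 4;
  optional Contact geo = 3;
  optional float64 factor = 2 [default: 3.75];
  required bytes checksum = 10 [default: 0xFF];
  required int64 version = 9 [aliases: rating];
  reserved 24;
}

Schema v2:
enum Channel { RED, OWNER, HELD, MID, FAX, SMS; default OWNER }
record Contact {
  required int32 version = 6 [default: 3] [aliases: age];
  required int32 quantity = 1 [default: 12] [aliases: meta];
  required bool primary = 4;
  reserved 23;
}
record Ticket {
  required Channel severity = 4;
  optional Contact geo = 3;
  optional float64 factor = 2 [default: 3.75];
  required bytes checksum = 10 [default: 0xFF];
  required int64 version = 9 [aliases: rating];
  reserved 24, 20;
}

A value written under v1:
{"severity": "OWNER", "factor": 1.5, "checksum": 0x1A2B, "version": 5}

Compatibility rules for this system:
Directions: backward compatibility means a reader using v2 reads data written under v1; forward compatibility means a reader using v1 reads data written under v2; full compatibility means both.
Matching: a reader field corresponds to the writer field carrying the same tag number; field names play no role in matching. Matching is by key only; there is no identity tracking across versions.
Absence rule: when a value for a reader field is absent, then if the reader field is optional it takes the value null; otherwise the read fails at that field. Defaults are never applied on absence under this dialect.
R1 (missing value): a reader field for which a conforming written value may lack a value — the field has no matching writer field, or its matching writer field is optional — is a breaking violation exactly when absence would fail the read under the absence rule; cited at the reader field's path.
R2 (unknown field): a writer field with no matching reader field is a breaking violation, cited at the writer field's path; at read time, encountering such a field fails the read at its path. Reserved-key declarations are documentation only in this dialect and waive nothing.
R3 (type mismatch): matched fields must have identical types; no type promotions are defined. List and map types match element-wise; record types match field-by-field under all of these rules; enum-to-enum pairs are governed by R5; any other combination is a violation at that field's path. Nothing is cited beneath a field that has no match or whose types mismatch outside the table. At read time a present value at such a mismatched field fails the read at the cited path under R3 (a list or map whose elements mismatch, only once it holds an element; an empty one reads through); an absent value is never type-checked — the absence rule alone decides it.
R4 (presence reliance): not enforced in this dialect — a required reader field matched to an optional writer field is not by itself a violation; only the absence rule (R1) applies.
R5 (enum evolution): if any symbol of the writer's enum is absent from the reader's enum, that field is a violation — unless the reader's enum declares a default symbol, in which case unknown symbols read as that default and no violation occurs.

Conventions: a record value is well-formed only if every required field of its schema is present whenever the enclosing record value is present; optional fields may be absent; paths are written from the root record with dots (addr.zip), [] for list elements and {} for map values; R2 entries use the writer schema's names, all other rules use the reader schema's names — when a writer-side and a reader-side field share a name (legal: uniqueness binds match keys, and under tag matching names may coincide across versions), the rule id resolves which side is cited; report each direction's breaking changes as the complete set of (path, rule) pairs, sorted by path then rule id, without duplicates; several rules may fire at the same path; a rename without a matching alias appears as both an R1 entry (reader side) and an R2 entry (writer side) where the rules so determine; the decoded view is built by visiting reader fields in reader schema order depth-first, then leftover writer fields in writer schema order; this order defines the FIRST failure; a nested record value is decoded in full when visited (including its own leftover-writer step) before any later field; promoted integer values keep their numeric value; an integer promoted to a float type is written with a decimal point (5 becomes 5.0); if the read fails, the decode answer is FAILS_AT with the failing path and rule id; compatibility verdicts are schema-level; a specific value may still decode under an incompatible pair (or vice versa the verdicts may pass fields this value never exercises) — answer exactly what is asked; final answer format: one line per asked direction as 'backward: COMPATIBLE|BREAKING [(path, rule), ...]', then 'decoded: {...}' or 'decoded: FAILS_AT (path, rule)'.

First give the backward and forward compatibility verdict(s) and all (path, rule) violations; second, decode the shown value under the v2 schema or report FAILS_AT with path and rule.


backward: COMPATIBLE []; forward: COMPATIBLE []; decoded: {"severity": "OWNER", "geo": null, "factor": 1.5, "checksum": 0x1A2B, "version": 5}

the writer's type comes first in each Ticket pair
backward on Ticket — v2 reading data written by v1:
  severity <- severity (Channel -> Channel, writer required)
  geo <- geo (Contact -> Contact, writer optional)
  factor <- factor (float64 -> float64, writer optional)
  checksum <- checksum (bytes -> bytes, writer required)
  version <- version (int64 -> int64, writer required)
  geo.version <- geo.age (int32 -> int32, writer required)
  geo.quantity <- geo.quantity (int32 -> int32, writer required)
  geo.primary <- geo.primary (bool -> bool, writer required)
  nothing fires on Ticket: backward is COMPATIBLE
forward on Ticket — v1 reading data written by v2:
  severity <- severity (Channel -> Channel, writer required)
  geo <- geo (Contact -> Contact, writer optional)
  factor <- factor (float64 -> float64, writer optional)
  checksum <- checksum (bytes -> bytes, writer required)
  version <- version (int64 -> int64, writer required)
  geo.age <- geo.version (int32 -> int32, writer required)
  geo.quantity <- geo.quantity (int32 -> int32, writer required)
  geo.primary <- geo.primary (bool -> bool, writer required)
  nothing fires on Ticket: forward is COMPATIBLE
decode walk for Ticket under reader schema v2:
  severity := "OWNER"
  geo := null (not supplied -> null)
  factor := 1.5
  checksum := 0x1A2B
  version := 5
  => decoded: {"severity": "OWNER", "geo": null, "factor": 1.5, "checksum": 0x1A2B, "version": 5}


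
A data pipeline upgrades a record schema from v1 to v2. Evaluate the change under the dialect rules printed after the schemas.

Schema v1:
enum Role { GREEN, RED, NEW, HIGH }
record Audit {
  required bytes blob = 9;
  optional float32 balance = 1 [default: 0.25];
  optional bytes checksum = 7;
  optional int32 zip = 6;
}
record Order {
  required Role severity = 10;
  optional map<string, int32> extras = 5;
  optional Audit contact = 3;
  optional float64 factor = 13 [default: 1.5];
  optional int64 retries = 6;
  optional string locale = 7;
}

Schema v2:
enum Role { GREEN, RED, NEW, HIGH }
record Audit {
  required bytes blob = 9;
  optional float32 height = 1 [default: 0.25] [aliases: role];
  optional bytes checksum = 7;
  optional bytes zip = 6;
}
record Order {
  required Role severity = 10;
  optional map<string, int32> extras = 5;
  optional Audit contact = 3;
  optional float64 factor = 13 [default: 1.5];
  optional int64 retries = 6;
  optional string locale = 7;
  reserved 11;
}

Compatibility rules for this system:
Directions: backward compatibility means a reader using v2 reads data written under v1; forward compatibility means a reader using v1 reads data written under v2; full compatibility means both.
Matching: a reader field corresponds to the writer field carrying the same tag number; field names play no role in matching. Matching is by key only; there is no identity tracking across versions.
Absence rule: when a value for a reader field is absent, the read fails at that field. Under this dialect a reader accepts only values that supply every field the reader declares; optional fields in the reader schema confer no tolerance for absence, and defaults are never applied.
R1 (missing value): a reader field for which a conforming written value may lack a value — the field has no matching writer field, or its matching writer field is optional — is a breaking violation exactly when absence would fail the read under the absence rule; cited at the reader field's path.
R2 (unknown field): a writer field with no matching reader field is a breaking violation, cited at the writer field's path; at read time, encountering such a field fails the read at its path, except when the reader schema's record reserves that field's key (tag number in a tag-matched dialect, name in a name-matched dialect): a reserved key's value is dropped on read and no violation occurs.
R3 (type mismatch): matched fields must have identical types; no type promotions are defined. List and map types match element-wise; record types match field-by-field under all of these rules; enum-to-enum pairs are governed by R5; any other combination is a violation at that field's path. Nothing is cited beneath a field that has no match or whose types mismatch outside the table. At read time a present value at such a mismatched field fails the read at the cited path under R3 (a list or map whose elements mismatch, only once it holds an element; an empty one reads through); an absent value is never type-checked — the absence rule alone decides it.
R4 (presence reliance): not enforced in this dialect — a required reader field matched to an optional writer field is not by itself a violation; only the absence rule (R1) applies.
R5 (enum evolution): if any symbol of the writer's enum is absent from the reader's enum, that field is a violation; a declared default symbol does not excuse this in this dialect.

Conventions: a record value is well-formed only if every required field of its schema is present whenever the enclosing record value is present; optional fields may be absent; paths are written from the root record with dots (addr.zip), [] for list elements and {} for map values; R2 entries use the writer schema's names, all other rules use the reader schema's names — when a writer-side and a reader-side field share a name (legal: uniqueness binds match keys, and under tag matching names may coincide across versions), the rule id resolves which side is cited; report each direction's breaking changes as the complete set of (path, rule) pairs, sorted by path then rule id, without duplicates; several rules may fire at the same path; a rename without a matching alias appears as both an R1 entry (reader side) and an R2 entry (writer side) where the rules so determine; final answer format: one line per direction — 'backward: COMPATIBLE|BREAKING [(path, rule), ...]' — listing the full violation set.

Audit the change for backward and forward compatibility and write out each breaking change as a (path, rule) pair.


backward: BREAKING [(contact, R1), (contact.checksum, R1), (contact.height, R1), (contact.zip, R1), (contact.zip, R3), (extras, R1), (factor, R1), (locale, R1), (retries, R1)]; forward: BREAKING [(contact, R1), (contact.balance, R1), (contact.checksum, R1), (contact.zip, R1), (contact.zip, R3), (extras, R1), (factor, R1), (locale, R1), (retries, R1)]

arrows below run writer -> reader for Order
backward on Order — v2 reading data written by v1:
  writer required, Role -> Role: reader severity maps from writer severity
  writer optional, map<string, int32> -> map<string, int32>: reader extras maps from writer extras
  writer optional, Audit -> Audit: reader contact maps from writer contact
  writer optional, float64 -> float64: reader factor maps from writer factor
  writer optional, int64 -> int64: reader retries maps from writer retries
  writer optional, string -> string: reader locale maps from writer locale
  writer required, bytes -> bytes: reader contact.blob maps from writer contact.blob
  writer optional, float32 -> float32: reader contact.height maps from writer contact.balance
  writer optional, bytes -> bytes: reader contact.checksum maps from writer contact.checksum
  writer optional, int32 -> bytes: reader contact.zip maps from writer contact.zip
  breaking: (contact, R1)
  breaking: (contact.checksum, R1)
  breaking: (contact.height, R1)
  breaking: (contact.zip, R1)
  breaking: (contact.zip, R3)
  breaking: (extras, R1)
  breaking: (factor, R1)
  breaking: (locale, R1)
  breaking: (retries, R1)
  => backward verdict for Order: BREAKING, 9 violation(s)
forward on Order — v1 reading data written by v2:
  writer required, Role -> Role: reader severity maps from writer severity
  writer optional, map<string, int32> -> map<string, int32>: reader extras maps from writer extras
  writer optional, Audit -> Audit: reader contact maps from writer contact
  writer optional, float64 -> float64: reader factor maps from writer factor
  writer optional, int64 -> int64: reader retries maps from writer retries
  writer optional, string -> string: reader locale maps from writer locale
  writer required, bytes -> bytes: reader contact.blob maps from writer contact.blob
  writer optional, float32 -> float32: reader contact.balance maps from writer contact.height
  writer optional, bytes -> bytes: reader contact.checksum maps from writer contact.checksum
  writer optional, bytes -> int32: reader contact.zip maps from writer contact.zip
  breaking: (contact, R1)
  breaking: (contact.balance, R1)
  breaking: (contact.checksum, R1)
  breaking: (contact.zip, R1)
  breaking: (contact.zip, R3)
  breaking: (extras, R1)
  breaking: (factor, R1)
  breaking: (locale, R1)
  breaking: (retries, R1)
  => forward verdict for Order: BREAKING, 9 violation(s)


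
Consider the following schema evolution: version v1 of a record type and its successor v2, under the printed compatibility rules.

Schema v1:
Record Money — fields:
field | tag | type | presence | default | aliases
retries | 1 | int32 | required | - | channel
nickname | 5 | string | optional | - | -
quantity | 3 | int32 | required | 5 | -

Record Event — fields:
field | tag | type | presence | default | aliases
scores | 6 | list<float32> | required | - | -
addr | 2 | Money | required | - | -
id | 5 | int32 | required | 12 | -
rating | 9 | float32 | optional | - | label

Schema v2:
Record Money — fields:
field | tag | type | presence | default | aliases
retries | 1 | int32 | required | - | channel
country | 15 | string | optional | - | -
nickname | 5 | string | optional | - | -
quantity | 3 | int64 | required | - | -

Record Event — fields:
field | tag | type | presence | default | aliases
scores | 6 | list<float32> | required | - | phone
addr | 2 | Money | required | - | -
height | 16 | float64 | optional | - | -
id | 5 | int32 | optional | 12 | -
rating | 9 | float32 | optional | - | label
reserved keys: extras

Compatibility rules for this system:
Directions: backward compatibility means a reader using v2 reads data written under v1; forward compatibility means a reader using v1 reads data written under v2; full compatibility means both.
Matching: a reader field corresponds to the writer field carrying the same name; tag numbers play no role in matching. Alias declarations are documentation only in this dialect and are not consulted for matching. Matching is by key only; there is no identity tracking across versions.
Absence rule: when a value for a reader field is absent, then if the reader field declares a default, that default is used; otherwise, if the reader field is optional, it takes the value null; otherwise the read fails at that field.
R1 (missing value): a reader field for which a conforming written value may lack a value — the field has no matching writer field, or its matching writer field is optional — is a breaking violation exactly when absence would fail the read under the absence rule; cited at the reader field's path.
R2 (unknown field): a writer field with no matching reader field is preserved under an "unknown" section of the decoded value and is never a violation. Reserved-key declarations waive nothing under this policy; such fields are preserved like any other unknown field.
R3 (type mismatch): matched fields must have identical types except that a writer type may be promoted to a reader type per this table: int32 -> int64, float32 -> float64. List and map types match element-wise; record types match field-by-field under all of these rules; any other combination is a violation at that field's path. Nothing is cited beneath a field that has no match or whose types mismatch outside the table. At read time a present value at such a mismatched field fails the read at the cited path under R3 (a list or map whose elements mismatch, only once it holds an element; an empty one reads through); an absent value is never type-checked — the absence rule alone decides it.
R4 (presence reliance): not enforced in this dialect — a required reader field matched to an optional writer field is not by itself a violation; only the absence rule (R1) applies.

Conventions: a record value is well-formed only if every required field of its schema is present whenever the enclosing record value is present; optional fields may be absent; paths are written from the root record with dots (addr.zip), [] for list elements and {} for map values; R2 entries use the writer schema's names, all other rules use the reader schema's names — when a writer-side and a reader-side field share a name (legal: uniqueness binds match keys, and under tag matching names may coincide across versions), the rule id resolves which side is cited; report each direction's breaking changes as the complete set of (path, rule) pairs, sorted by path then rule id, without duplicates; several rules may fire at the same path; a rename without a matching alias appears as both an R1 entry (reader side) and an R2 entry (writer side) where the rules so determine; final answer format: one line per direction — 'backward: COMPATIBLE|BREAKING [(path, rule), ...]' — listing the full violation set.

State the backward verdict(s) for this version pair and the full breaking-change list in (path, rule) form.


arrows below run writer -> reader for Event
backward on Event — v2 reading data written by v1:
  scores <- scores (list<float32> -> list<float32>, writer required)
  addr <- addr (Money -> Money, writer required)
  height has no writer counterpart
  id <- id (int32 -> int32, writer required)
  rating <- rating (float32 -> float32, writer optional)
  addr.retries <- addr.retries (int32 -> int32, writer required)
  addr.country has no writer counterpart
  addr.nickname <- addr.nickname (string -> string, writer optional)
  addr.quantity <- addr.quantity (int32 -> int64, writer required)
  => backward: COMPATIBLE
checking off the Event differences that do not matter here:
  field id in record Event: required changed to optional -> inert for the asked Event verdict: nothing fires
  added field country to record Money: optional string, tag 15 (in v2 it sits immediately before nickname) -> inert for the asked Event verdict: nothing fires
  added field height to record Event: optional float64, tag 16 (in v2 it sits immediately before id) -> inert for the asked Event verdict: nothing fires
  field quantity in record Money: type int32 changed to int64 (its default is dropped) -> matters only for Event's forward compatibility — outside the asked direction

backward: COMPATIBLE []


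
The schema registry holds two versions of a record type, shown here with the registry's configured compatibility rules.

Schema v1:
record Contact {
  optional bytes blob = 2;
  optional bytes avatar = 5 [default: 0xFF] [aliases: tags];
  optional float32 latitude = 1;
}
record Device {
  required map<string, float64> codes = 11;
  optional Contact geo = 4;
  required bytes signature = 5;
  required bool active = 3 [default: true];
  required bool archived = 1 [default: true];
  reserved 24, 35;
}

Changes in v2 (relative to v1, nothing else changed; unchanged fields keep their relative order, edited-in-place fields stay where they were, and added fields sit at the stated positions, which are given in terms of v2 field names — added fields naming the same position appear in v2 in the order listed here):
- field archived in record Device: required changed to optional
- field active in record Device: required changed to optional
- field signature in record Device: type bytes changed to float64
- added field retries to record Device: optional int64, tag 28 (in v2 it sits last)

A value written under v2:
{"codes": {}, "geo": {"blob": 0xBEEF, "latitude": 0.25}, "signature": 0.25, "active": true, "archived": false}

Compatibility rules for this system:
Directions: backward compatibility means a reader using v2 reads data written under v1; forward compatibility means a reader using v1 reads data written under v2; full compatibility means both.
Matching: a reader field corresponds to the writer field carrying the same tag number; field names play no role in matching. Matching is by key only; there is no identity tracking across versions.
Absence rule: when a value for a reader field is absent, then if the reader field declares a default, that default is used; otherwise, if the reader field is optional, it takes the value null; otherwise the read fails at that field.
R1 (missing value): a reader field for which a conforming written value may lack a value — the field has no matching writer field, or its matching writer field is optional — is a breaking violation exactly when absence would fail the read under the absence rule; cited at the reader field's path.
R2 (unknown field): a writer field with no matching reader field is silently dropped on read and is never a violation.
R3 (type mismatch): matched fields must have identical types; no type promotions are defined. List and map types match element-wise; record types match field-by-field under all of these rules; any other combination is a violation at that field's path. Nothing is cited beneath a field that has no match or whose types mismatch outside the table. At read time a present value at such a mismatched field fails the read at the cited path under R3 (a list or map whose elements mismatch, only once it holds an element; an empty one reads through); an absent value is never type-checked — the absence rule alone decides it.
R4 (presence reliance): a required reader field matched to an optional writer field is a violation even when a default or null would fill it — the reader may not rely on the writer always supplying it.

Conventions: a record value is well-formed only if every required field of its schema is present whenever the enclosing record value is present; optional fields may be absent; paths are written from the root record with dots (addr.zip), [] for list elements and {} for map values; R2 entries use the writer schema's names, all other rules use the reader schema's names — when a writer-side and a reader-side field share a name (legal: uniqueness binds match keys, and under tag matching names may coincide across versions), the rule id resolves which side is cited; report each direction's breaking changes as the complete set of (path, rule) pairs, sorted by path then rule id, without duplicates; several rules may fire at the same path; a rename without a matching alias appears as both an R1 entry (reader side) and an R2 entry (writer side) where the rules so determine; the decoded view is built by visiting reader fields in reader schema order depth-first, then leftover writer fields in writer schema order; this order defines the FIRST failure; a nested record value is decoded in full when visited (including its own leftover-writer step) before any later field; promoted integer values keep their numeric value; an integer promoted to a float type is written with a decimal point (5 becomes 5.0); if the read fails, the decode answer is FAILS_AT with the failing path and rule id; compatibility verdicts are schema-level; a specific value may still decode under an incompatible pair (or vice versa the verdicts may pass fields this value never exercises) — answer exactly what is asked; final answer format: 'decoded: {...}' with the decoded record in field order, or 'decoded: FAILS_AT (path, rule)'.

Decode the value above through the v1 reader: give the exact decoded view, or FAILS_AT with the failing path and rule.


arrows below run writer -> reader for Device
decode walk for Device under reader schema v1:
  codes := {}
  geo.blob := 0xBEEF
  geo.avatar := 0xFF (no value, default fills)
  geo.latitude := 0.25
  read fails at signature under R3
  => FAILS_AT (signature, R3)
remaining Device differences; none change what is asked:
  field archived in record Device: required changed to optional -> changes Device's schema-level verdicts only — the decode of this value is the same
  field active in record Device: required changed to optional -> changes Device's schema-level verdicts only — the decode of this value is the same
  added field retries to record Device: optional int64, tag 28 (in v2 it sits last) -> inert under this dialect — no rule fires on Device and the result does not move

decoded: FAILS_AT (signature, R3)
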